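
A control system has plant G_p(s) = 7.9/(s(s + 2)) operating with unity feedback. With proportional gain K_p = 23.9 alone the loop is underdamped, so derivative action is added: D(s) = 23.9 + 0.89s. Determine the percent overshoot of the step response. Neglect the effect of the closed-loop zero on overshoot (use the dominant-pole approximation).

Forward path: (23.9 + 0.89s)·7.9/(s(s+2)). The closed-loop characteristic equation is s² + (2 + 7.9·0.89)s + 7.9·23.9 = 0.
That is s² + 9.031s + 188.8 = 0, so ω_n = 13.74 rad/s and ζ = 9.031/(2·13.74) = 0.3286.
%OS = 100·exp(−πζ/√(1−ζ²)) = 33.5%.

33.5%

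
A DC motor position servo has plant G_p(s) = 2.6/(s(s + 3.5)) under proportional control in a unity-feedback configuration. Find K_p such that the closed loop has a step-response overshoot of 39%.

From %OS = 100·exp(−πζ/√(1−ζ²)) = 39%, ζ = −ln(0.39)/√(π²+ln²(0.39)) = 0.2871.
Characteristic equation s² + 3.5s + 2.6K_p = 0 gives ζ = 3.5/(2√(2.6K_p)).
Setting ζ = 0.2871: √(2.6K_p) = 3.5/(2·0.2871) = 6.095, so K_p = 37.15/2.6 = 14.3.

K_p = 14.3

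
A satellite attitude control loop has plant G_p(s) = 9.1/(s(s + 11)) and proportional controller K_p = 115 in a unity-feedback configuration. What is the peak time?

T_p = 0.0985 s

The closed-loop denominator s² + 11s + 1046 gives ω_n = √1046 = 32.35 and ζ = 11/(2ω_n) = 0.17.
Damped frequency ω_d = ω_n√(1−ζ²) = 31.88 rad/s, so peak time T_p = π/ω_d = 0.0985 s.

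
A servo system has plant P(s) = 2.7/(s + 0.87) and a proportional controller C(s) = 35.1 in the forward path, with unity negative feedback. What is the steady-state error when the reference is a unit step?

0.0091

The loop is type 0. Static position error constant K_pos = C(0)·P(0) = 35.1·3.103 = 108.9.
Steady-state error to a unit step: e_ss = 1/(1+K_pos) = 1/109.9 = 0.0091.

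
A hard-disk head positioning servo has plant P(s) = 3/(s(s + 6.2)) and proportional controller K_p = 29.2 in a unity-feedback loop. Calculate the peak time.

T_p = 0.356 s

The closed-loop denominator s² + 6.2s + 87.6 gives ω_n = √87.6 = 9.359 and ζ = 6.2/(2ω_n) = 0.3312.
Damped frequency ω_d = ω_n√(1−ζ²) = 8.831 rad/s, so peak time T_p = π/ω_d = 0.356 s.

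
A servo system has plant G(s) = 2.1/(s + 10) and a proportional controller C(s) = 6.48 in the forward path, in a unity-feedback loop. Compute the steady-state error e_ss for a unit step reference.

0.424

The loop is type 0. Static position error constant K_pos = C(0)·G(0) = 6.48·0.21 = 1.361.
Steady-state error to a unit step: e_ss = 1/(1+K_pos) = 1/2.361 = 0.424.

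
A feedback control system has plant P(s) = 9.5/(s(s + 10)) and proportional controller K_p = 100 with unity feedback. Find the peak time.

Closed-loop characteristic equation: s² + 10s + 950 = 0, so ω_n = 30.82 rad/s and ζ = 10/(2·30.82) = 0.1622.
Damped frequency ω_d = ω_n√(1−ζ²) = 30.41 rad/s, so peak time T_p = π/ω_d = 0.103 s.

T_p = 0.103 s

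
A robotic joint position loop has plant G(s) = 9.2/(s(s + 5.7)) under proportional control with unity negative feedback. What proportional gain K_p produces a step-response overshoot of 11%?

From %OS = 100·exp(−πζ/√(1−ζ²)) = 11%, ζ = −ln(0.11)/√(π²+ln²(0.11)) = 0.5749.
Characteristic equation s² + 5.7s + 9.2K_p = 0 gives ζ = 5.7/(2√(9.2K_p)).
Setting ζ = 0.5749: √(9.2K_p) = 5.7/(2·0.5749) = 4.957, so K_p = 24.58/9.2 = 2.67.

K_p = 2.67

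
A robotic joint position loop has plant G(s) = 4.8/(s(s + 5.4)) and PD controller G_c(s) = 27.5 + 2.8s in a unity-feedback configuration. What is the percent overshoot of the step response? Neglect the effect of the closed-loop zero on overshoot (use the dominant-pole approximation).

1.11%

Forward path: (27.5 + 2.8s)·4.8/(s(s+5.4)). The closed-loop characteristic equation is s² + (5.4 + 4.8·2.8)s + 4.8·27.5 = 0.
That is s² + 18.84s + 132 = 0, so ω_n = 11.49 rad/s and ζ = 18.84/(2·11.49) = 0.8199.
%OS = 100·exp(−πζ/√(1−ζ²)) = 1.11%.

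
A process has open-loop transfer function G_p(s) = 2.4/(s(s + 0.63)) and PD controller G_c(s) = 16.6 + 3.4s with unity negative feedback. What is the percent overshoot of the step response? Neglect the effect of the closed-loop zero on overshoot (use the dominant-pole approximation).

Forward path: (16.6 + 3.4s)·2.4/(s(s+0.63)). The closed-loop characteristic equation is s² + (0.63 + 2.4·3.4)s + 2.4·16.6 = 0.
That is s² + 8.79s + 39.84 = 0, so ω_n = 6.312 rad/s and ζ = 8.79/(2·6.312) = 0.6963.
%OS = 100·exp(−πζ/√(1−ζ²)) = 4.75%.

4.75%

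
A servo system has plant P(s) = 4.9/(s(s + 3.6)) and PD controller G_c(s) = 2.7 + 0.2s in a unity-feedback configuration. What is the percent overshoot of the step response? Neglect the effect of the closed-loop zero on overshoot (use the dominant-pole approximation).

Forward path: (2.7 + 0.2s)·4.9/(s(s+3.6)). The closed-loop characteristic equation is s² + (3.6 + 4.9·0.2)s + 4.9·2.7 = 0.
That is s² + 4.58s + 13.23 = 0, so ω_n = 3.637 rad/s and ζ = 4.58/(2·3.637) = 0.6296.
%OS = 100·exp(−πζ/√(1−ζ²)) = 7.84%.

7.84%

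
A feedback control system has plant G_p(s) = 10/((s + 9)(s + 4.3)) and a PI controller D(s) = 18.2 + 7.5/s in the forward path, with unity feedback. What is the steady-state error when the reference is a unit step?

0

The open loop D(s)G_p(s) has a pole at the origin (type 1), so the static position error constant is infinite and e_ss = 1/(1+∞) = 0.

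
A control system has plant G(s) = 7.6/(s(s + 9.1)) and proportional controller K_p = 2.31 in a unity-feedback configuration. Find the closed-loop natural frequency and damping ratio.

1 + K_p·G(s) = 0 gives s² + 9.1s + 17.56 = 0.
So ω_n² = 17.56 ⇒ ω_n = 4.19 rad/s, and ζ = 9.1/(2ω_n) = 1.09.

ω_n = 4.19 rad/s, ζ = 1.09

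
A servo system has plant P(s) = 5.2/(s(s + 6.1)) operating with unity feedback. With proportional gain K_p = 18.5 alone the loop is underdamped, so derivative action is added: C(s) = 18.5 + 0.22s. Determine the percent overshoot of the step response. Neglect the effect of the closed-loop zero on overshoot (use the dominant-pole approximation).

28.7%

Forward path: (18.5 + 0.22s)·5.2/(s(s+6.1)). The closed-loop characteristic equation is s² + (6.1 + 5.2·0.22)s + 5.2·18.5 = 0.
That is s² + 7.244s + 96.2 = 0, so ω_n = 9.808 rad/s and ζ = 7.244/(2·9.808) = 0.3693.
%OS = 100·exp(−πζ/√(1−ζ²)) = 28.7%.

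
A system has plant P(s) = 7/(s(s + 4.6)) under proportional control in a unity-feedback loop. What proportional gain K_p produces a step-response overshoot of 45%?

K_p = 12.5

From %OS = 100·exp(−πζ/√(1−ζ²)) = 45%, ζ = −ln(0.45)/√(π²+ln²(0.45)) = 0.2463.
Characteristic equation s² + 4.6s + 7K_p = 0 gives ζ = 4.6/(2√(7K_p)).
Setting ζ = 0.2463: √(7K_p) = 4.6/(2·0.2463) = 9.337, so K_p = 87.17/7 = 12.5.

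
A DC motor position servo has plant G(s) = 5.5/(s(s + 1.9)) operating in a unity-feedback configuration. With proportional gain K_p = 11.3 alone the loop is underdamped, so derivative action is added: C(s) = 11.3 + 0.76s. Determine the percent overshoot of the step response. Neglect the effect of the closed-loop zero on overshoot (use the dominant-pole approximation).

Forward path: (11.3 + 0.76s)·5.5/(s(s+1.9)). The closed-loop characteristic equation is s² + (1.9 + 5.5·0.76)s + 5.5·11.3 = 0.
That is s² + 6.08s + 62.15 = 0, so ω_n = 7.884 rad/s and ζ = 6.08/(2·7.884) = 0.3856.
%OS = 100·exp(−πζ/√(1−ζ²)) = 26.9%.

26.9%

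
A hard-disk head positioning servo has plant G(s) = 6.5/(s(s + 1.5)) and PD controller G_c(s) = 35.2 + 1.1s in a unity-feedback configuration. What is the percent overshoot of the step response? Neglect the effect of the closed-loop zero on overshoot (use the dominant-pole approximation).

39.2%

Forward path: (35.2 + 1.1s)·6.5/(s(s+1.5)). The closed-loop characteristic equation is s² + (1.5 + 6.5·1.1)s + 6.5·35.2 = 0.
That is s² + 8.65s + 228.8 = 0, so ω_n = 15.13 rad/s and ζ = 8.65/(2·15.13) = 0.2859.
%OS = 100·exp(−πζ/√(1−ζ²)) = 39.2%.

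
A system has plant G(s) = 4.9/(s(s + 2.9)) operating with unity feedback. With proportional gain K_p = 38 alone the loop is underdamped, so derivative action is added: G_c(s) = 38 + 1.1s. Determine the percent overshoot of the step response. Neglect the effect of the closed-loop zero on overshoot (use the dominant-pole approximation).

36.7%

Forward path: (38 + 1.1s)·4.9/(s(s+2.9)). The closed-loop characteristic equation is s² + (2.9 + 4.9·1.1)s + 4.9·38 = 0.
That is s² + 8.29s + 186.2 = 0, so ω_n = 13.65 rad/s and ζ = 8.29/(2·13.65) = 0.3038.
%OS = 100·exp(−πζ/√(1−ζ²)) = 36.7%.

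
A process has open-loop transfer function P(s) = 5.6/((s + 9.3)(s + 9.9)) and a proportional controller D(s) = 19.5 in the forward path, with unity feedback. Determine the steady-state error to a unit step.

The loop is type 0. Static position error constant K_pos = D(0)·P(0) = 19.5·0.06082 = 1.186.
Steady-state error to a unit step: e_ss = 1/(1+K_pos) = 1/2.186 = 0.457.

0.457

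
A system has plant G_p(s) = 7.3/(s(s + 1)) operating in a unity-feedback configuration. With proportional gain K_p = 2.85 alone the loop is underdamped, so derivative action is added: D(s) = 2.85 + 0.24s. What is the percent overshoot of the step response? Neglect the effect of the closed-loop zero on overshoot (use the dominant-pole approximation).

37%

Forward path: (2.85 + 0.24s)·7.3/(s(s+1)). The closed-loop characteristic equation is s² + (1 + 7.3·0.24)s + 7.3·2.85 = 0.
That is s² + 2.752s + 20.8 = 0, so ω_n = 4.561 rad/s and ζ = 2.752/(2·4.561) = 0.3017.
%OS = 100·exp(−πζ/√(1−ζ²)) = 37%.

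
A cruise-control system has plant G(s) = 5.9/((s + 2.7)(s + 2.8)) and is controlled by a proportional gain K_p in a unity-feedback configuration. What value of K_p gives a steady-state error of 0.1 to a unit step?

For a type-0 loop with proportional control, e_ss = 1/(1 + K_p·G(0)).
G(0) = 0.7804. Require 1/(1 + K_p·0.7804) = 0.1, so 1 + 0.7804·K_p = 10.
K_p = (10 − 1)/0.7804 = 11.5.

K_p = 11.5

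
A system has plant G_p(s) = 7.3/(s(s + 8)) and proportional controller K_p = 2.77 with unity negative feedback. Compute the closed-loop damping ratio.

ζ = 0.89

1 + K_p·G_p(s) = 0 gives s² + 8s + 20.22 = 0.
So ω_n² = 20.22 ⇒ ω_n = 4.497 rad/s, and ζ = 8/(2ω_n) = 0.89.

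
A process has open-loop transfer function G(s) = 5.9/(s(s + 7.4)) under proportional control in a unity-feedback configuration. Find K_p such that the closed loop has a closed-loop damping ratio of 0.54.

K_p = 7.96

Closed-loop characteristic equation: s² + 7.4s + K_p·5.9 = 0.
So ω_n = √(5.9K_p) and 2ζω_n = 7.4, giving ζ = 7.4/(2√(5.9K_p)).
Setting ζ = 0.54: √(5.9K_p) = 7.4/(2·0.54) = 6.852, so K_p = 46.95/5.9 = 7.96.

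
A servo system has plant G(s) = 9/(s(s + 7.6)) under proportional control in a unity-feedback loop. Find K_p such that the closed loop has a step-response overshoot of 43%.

From %OS = 100·exp(−πζ/√(1−ζ²)) = 43%, ζ = −ln(0.43)/√(π²+ln²(0.43)) = 0.2594.
Characteristic equation s² + 7.6s + 9K_p = 0 gives ζ = 7.6/(2√(9K_p)).
Setting ζ = 0.2594: √(9K_p) = 7.6/(2·0.2594) = 14.65, so K_p = 214.5/9 = 23.8.

K_p = 23.8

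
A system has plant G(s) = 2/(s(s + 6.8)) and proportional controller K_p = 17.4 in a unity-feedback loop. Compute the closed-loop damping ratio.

ζ = 0.576

With unity feedback the closed-loop characteristic equation is s² + 6.8s + 17.4·2 = s² + 6.8s + 34.8 = 0.
Matching s² + 2ζω_n s + ω_n²: ω_n = √34.8 = 5.899 rad/s and 2ζω_n = 6.8, so ζ = 6.8/(2·5.899) = 0.576.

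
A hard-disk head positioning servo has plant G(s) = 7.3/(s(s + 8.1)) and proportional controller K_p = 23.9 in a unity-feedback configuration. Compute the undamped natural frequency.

ω_n = 13.2 rad/s

1 + K_p·G(s) = 0 gives s² + 8.1s + 174.5 = 0.
Matching s² + 2ζω_n s + ω_n²: ω_n = √174.5 = 13.21 rad/s and 2ζω_n = 8.1, so ζ = 8.1/(2·13.21) = 0.307.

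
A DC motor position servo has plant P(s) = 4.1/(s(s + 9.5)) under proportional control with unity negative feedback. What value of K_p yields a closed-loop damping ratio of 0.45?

K_p = 27.2

Closed-loop characteristic equation: s² + 9.5s + K_p·4.1 = 0.
So ω_n = √(4.1K_p) and 2ζω_n = 9.5, giving ζ = 9.5/(2√(4.1K_p)).
Setting ζ = 0.45: √(4.1K_p) = 9.5/(2·0.45) = 10.56, so K_p = 111.4/4.1 = 27.2.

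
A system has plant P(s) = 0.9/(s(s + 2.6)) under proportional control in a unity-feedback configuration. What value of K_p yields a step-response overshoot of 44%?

From %OS = 100·exp(−πζ/√(1−ζ²)) = 44%, ζ = −ln(0.44)/√(π²+ln²(0.44)) = 0.2528.
Characteristic equation s² + 2.6s + 0.9K_p = 0 gives ζ = 2.6/(2√(0.9K_p)).
Setting ζ = 0.2528: √(0.9K_p) = 2.6/(2·0.2528) = 5.142, so K_p = 26.44/0.9 = 29.4.

K_p = 29.4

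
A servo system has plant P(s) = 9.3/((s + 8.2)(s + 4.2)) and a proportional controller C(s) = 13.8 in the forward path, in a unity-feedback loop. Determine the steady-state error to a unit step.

0.212

The loop is type 0. Static position error constant K_pos = C(0)·P(0) = 13.8·0.27 = 3.726.
Steady-state error to a unit step: e_ss = 1/(1+K_pos) = 1/4.726 = 0.212.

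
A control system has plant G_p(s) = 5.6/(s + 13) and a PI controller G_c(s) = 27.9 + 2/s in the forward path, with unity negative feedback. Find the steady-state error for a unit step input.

0

The open loop G_c(s)G_p(s) has a pole at the origin (type 1), so the static position error constant is infinite and e_ss = 1/(1+∞) = 0.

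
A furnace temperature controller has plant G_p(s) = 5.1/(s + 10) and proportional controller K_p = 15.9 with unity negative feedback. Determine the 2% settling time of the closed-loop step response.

Closed-loop transfer function: T(s) = K_p·G_p(s)/(1 + K_p·G_p(s)) = 81.09/(s + 10 + 81.09) = 81.09/(s + 91.09).
Time constant τ = 1/91.09 = 0.01098 s, so the 2% settling time is about 4τ = 0.0439 s.

T_s ≈ 0.0439 s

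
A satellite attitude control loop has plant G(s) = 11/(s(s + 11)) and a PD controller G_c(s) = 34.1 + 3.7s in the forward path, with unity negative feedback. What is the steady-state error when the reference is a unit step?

The open loop G_c(s)G(s) has a pole at the origin (type 1), so the static position error constant is infinite and e_ss = 1/(1+∞) = 0.

0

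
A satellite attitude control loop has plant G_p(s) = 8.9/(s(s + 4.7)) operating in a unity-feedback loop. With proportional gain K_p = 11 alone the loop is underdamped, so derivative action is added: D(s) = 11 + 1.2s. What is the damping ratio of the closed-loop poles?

ζ = 0.777

Forward path: (11 + 1.2s)·8.9/(s(s+4.7)). The closed-loop characteristic equation is s² + (4.7 + 8.9·1.2)s + 8.9·11 = 0.
That is s² + 15.38s + 97.9 = 0, so ω_n = 9.894 rad/s and ζ = 15.38/(2·9.894) = 0.7772.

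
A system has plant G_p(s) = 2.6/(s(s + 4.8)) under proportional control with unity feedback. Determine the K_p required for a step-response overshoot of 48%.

K_p = 42.8

From %OS = 100·exp(−πζ/√(1−ζ²)) = 48%, ζ = −ln(0.48)/√(π²+ln²(0.48)) = 0.2275.
Characteristic equation s² + 4.8s + 2.6K_p = 0 gives ζ = 4.8/(2√(2.6K_p)).
Setting ζ = 0.2275: √(2.6K_p) = 4.8/(2·0.2275) = 10.55, so K_p = 111.3/2.6 = 42.8.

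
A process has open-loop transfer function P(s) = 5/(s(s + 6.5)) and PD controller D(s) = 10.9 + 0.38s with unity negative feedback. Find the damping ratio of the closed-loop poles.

ζ = 0.569

Forward path: (10.9 + 0.38s)·5/(s(s+6.5)). The closed-loop characteristic equation is s² + (6.5 + 5·0.38)s + 5·10.9 = 0.
That is s² + 8.4s + 54.5 = 0, so ω_n = 7.382 rad/s and ζ = 8.4/(2·7.382) = 0.5689.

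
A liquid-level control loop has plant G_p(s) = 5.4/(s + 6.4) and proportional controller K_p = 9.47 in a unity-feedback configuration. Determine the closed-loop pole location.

s = -57.54

Closed-loop transfer function: T(s) = K_p·G_p(s)/(1 + K_p·G_p(s)) = 51.14/(s + 6.4 + 51.14) = 51.14/(s + 57.54).
The closed-loop pole is at s = −57.54.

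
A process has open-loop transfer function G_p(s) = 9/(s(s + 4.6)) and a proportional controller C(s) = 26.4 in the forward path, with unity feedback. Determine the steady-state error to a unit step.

0

The open loop C(s)G_p(s) has a pole at the origin (type 1), so the static position error constant is infinite and e_ss = 1/(1+∞) = 0.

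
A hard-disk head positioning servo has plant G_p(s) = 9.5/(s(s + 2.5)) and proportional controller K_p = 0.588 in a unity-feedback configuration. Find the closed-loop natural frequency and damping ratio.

With unity feedback the closed-loop characteristic equation is s² + 2.5s + 0.588·9.5 = s² + 2.5s + 5.586 = 0.
Matching s² + 2ζω_n s + ω_n²: ω_n = √5.586 = 2.363 rad/s and 2ζω_n = 2.5, so ζ = 2.5/(2·2.363) = 0.529.

ω_n = 2.36 rad/s, ζ = 0.529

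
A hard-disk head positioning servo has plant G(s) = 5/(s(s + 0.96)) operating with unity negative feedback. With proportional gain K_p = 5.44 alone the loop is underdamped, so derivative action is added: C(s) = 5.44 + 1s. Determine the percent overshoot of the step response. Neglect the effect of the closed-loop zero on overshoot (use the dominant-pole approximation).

Forward path: (5.44 + 1s)·5/(s(s+0.96)). The closed-loop characteristic equation is s² + (0.96 + 5·1)s + 5·5.44 = 0.
That is s² + 5.96s + 27.2 = 0, so ω_n = 5.215 rad/s and ζ = 5.96/(2·5.215) = 0.5714.
%OS = 100·exp(−πζ/√(1−ζ²)) = 11.2%.

11.2%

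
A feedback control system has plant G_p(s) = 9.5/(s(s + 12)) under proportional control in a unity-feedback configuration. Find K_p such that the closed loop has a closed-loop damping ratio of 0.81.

Closed-loop characteristic equation: s² + 12s + K_p·9.5 = 0.
So ω_n = √(9.5K_p) and 2ζω_n = 12, giving ζ = 12/(2√(9.5K_p)).
Setting ζ = 0.81: √(9.5K_p) = 12/(2·0.81) = 7.407, so K_p = 54.87/9.5 = 5.78.

K_p = 5.78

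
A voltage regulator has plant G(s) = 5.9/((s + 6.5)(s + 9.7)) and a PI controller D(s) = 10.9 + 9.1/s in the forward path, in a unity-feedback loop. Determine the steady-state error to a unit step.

0

The open loop D(s)G(s) has a pole at the origin (type 1), so the static position error constant is infinite and e_ss = 1/(1+∞) = 0.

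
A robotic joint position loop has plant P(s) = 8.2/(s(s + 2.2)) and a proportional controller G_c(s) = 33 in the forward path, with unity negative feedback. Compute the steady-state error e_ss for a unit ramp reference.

The loop has one pole at the origin (type 1). Velocity error constant K_v = lim_{s→0} s·G_c(s)P(s) = 33·8.2/2.2 = 123.
Steady-state error to a unit ramp: e_ss = 1/K_v = 0.00813.

0.00813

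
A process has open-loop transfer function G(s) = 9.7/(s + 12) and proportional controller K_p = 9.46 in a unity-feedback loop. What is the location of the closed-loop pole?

s = -103.8

Closed-loop transfer function: T(s) = K_p·G(s)/(1 + K_p·G(s)) = 91.76/(s + 12 + 91.76) = 91.76/(s + 103.8).
The closed-loop pole is at s = −103.8.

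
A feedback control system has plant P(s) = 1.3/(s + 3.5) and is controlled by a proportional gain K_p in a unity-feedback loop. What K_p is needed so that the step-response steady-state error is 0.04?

The loop is type 0, so e_ss(step) = 1/(1 + K_pos) with K_pos = K_p·P(0).
P(0) = 0.3714. Require 1/(1 + K_p·0.3714) = 0.04, so 1 + 0.3714·K_p = 25.
K_p = (25 − 1)/0.3714 = 64.6.

K_p = 64.6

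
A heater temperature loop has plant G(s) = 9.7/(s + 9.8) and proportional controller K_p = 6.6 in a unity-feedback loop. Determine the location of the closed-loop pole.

s = -73.82

Closed-loop transfer function: T(s) = K_p·G(s)/(1 + K_p·G(s)) = 64.02/(s + 9.8 + 64.02) = 64.02/(s + 73.82).
The closed-loop pole is at s = −73.82.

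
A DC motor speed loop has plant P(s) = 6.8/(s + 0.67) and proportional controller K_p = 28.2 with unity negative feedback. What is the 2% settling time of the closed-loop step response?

Closed-loop transfer function: T(s) = K_p·P(s)/(1 + K_p·P(s)) = 191.8/(s + 0.67 + 191.8) = 191.8/(s + 192.4).
Time constant τ = 1/192.4 = 0.005197 s, so the 2% settling time is about 4τ = 0.0208 s.

T_s ≈ 0.0208 s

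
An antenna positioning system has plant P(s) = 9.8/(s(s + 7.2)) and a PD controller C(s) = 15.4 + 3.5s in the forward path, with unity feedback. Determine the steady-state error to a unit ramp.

0.0477

The loop has one pole at the origin (type 1). Velocity error constant K_v = lim_{s→0} s·C(s)P(s) = 15.4·9.8/7.2 = 20.96.
Steady-state error to a unit ramp: e_ss = 1/K_v = 0.0477.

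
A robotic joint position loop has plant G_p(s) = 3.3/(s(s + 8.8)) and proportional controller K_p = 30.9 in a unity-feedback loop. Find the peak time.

From 1 + K_pG_p(s) = 0: s² + 8.8s + 102 = 0 ⇒ ω_n = 10.1, ζ = 0.4357.
Damped frequency ω_d = ω_n√(1−ζ²) = 9.089 rad/s, so peak time T_p = π/ω_d = 0.346 s.

T_p = 0.346 s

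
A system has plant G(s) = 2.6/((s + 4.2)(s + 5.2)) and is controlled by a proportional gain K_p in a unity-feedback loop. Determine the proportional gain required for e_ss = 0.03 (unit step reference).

K_p = 272

The loop is type 0, so e_ss(step) = 1/(1 + K_pos) with K_pos = K_p·G(0).
G(0) = 0.119. Require 1/(1 + K_p·0.119) = 0.03, so 1 + 0.119·K_p = 33.33.
K_p = (33.33 − 1)/0.119 = 272.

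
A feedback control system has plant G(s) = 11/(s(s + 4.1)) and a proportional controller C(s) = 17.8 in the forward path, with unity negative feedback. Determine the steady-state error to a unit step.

0

The open loop C(s)G(s) has a pole at the origin (type 1), so the static position error constant is infinite and e_ss = 1/(1+∞) = 0.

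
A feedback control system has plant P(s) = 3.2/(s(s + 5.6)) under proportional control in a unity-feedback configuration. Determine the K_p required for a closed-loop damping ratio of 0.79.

K_p = 3.93

Closed-loop characteristic equation: s² + 5.6s + K_p·3.2 = 0.
So ω_n = √(3.2K_p) and 2ζω_n = 5.6, giving ζ = 5.6/(2√(3.2K_p)).
Setting ζ = 0.79: √(3.2K_p) = 5.6/(2·0.79) = 3.544, so K_p = 12.56/3.2 = 3.93.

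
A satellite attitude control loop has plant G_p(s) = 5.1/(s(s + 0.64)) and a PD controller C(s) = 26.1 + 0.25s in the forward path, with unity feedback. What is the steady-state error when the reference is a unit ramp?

0.00481

The loop has one pole at the origin (type 1). Velocity error constant K_v = lim_{s→0} s·C(s)G_p(s) = 26.1·5.1/0.64 = 208.
Steady-state error to a unit ramp: e_ss = 1/K_v = 0.00481.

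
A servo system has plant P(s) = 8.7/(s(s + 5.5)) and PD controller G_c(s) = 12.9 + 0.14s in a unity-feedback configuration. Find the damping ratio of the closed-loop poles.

Forward path: (12.9 + 0.14s)·8.7/(s(s+5.5)). The closed-loop characteristic equation is s² + (5.5 + 8.7·0.14)s + 8.7·12.9 = 0.
That is s² + 6.718s + 112.2 = 0, so ω_n = 10.59 rad/s and ζ = 6.718/(2·10.59) = 0.3171.

ζ = 0.317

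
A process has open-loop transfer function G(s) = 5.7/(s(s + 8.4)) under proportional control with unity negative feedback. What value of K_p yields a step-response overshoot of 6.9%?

From %OS = 100·exp(−πζ/√(1−ζ²)) = 6.9%, ζ = −ln(0.069)/√(π²+ln²(0.069)) = 0.6481.
Characteristic equation s² + 8.4s + 5.7K_p = 0 gives ζ = 8.4/(2√(5.7K_p)).
Setting ζ = 0.6481: √(5.7K_p) = 8.4/(2·0.6481) = 6.48, so K_p = 42/5.7 = 7.37.

K_p = 7.37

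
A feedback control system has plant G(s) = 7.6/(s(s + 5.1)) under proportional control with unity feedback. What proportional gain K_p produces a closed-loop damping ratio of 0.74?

Closed-loop characteristic equation: s² + 5.1s + K_p·7.6 = 0.
So ω_n = √(7.6K_p) and 2ζω_n = 5.1, giving ζ = 5.1/(2√(7.6K_p)).
Setting ζ = 0.74: √(7.6K_p) = 5.1/(2·0.74) = 3.446, so K_p = 11.87/7.6 = 1.56.

K_p = 1.56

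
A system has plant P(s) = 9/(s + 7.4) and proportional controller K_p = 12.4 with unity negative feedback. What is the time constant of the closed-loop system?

Closed-loop transfer function: T(s) = K_p·P(s)/(1 + K_p·P(s)) = 111.6/(s + 7.4 + 111.6) = 111.6/(s + 119).
Time constant τ = 1/119 = 0.0084 s.

τ = 0.0084 s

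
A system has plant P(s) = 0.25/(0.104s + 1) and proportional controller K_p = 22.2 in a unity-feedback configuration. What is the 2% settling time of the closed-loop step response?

T_s ≈ 0.0635 s

Closed loop: T(s) = K_p·P/(1+K_p·P) = 5.55/(0.104s + 1 + 5.55), with pole at s = −(1 + 5.55)/0.104 = −62.98.
τ = 1/62.98 = 0.01588 s, so 2% settling time ≈ 4τ = 0.0635 s.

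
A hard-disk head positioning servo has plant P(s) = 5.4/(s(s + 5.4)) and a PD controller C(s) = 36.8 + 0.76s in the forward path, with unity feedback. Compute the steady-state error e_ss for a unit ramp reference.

0.0272

The loop has one pole at the origin (type 1). Velocity error constant K_v = lim_{s→0} s·C(s)P(s) = 36.8·5.4/5.4 = 36.8.
Steady-state error to a unit ramp: e_ss = 1/K_v = 0.0272.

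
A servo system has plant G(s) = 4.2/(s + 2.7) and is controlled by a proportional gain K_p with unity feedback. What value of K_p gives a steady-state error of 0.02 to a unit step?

K_p = 31.5

For a type-0 loop with proportional control, e_ss = 1/(1 + K_p·G(0)).
G(0) = 1.556. Require 1/(1 + K_p·1.556) = 0.02, so 1 + 1.556·K_p = 50.
K_p = (50 − 1)/1.556 = 31.5.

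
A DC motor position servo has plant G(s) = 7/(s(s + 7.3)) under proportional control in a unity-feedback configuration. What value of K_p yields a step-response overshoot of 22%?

From %OS = 100·exp(−πζ/√(1−ζ²)) = 22%, ζ = −ln(0.22)/√(π²+ln²(0.22)) = 0.4342.
Characteristic equation s² + 7.3s + 7K_p = 0 gives ζ = 7.3/(2√(7K_p)).
Setting ζ = 0.4342: √(7K_p) = 7.3/(2·0.4342) = 8.407, so K_p = 70.68/7 = 10.1.

K_p = 10.1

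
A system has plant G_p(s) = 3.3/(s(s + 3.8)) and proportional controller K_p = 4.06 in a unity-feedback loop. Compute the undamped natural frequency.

ω_n = 3.66 rad/s

With unity feedback the closed-loop characteristic equation is s² + 3.8s + 4.06·3.3 = s² + 3.8s + 13.4 = 0.
So ω_n² = 13.4 ⇒ ω_n = 3.66 rad/s, and ζ = 3.8/(2ω_n) = 0.519.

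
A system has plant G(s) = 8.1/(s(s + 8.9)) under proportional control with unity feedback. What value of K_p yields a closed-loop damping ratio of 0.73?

K_p = 4.59

Closed-loop characteristic equation: s² + 8.9s + K_p·8.1 = 0.
So ω_n = √(8.1K_p) and 2ζω_n = 8.9, giving ζ = 8.9/(2√(8.1K_p)).
Setting ζ = 0.73: √(8.1K_p) = 8.9/(2·0.73) = 6.096, so K_p = 37.16/8.1 = 4.59.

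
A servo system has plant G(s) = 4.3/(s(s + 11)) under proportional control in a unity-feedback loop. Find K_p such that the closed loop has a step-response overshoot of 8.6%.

From %OS = 100·exp(−πζ/√(1−ζ²)) = 8.6%, ζ = −ln(0.086)/√(π²+ln²(0.086)) = 0.6155.
Characteristic equation s² + 11s + 4.3K_p = 0 gives ζ = 11/(2√(4.3K_p)).
Setting ζ = 0.6155: √(4.3K_p) = 11/(2·0.6155) = 8.936, so K_p = 79.85/4.3 = 18.6.

K_p = 18.6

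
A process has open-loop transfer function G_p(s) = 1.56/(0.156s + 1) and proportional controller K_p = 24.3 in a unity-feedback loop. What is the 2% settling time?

Closed loop: T(s) = K_p·G_p/(1+K_p·G_p) = 37.91/(0.156s + 1 + 37.91), with pole at s = −(1 + 37.91)/0.156 = −249.4.
τ = 1/249.4 = 0.004009 s, so 2% settling time ≈ 4τ = 0.016 s.

T_s ≈ 0.016 s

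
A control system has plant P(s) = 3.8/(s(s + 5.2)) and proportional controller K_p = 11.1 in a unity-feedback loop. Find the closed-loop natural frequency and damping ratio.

1 + K_p·P(s) = 0 gives s² + 5.2s + 42.18 = 0.
So ω_n² = 42.18 ⇒ ω_n = 6.495 rad/s, and ζ = 5.2/(2ω_n) = 0.4.

ω_n = 6.49 rad/s, ζ = 0.4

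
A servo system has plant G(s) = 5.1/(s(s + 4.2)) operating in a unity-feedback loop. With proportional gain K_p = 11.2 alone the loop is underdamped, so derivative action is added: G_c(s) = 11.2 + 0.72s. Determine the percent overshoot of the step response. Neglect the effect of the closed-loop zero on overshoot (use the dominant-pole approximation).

Forward path: (11.2 + 0.72s)·5.1/(s(s+4.2)). The closed-loop characteristic equation is s² + (4.2 + 5.1·0.72)s + 5.1·11.2 = 0.
That is s² + 7.872s + 57.12 = 0, so ω_n = 7.558 rad/s and ζ = 7.872/(2·7.558) = 0.5208.
%OS = 100·exp(−πζ/√(1−ζ²)) = 14.7%.

14.7%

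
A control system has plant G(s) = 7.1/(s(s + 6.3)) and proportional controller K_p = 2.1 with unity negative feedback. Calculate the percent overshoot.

1.19%

From 1 + K_pG(s) = 0: s² + 6.3s + 14.91 = 0 ⇒ ω_n = 3.861, ζ = 0.8158.
%OS = 100·exp(−πζ/√(1−ζ²)) = 100·exp(−π·0.8158/√0.3345) = 1.19%.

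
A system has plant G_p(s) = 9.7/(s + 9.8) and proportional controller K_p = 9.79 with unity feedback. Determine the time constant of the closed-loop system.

τ = 0.00955 s

Closed-loop transfer function: T(s) = K_p·G_p(s)/(1 + K_p·G_p(s)) = 94.96/(s + 9.8 + 94.96) = 94.96/(s + 104.8).
Time constant τ = 1/104.8 = 0.00955 s.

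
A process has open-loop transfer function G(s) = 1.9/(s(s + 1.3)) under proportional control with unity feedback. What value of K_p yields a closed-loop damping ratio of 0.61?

Closed-loop characteristic equation: s² + 1.3s + K_p·1.9 = 0.
So ω_n = √(1.9K_p) and 2ζω_n = 1.3, giving ζ = 1.3/(2√(1.9K_p)).
Setting ζ = 0.61: √(1.9K_p) = 1.3/(2·0.61) = 1.066, so K_p = 1.135/1.9 = 0.598.

K_p = 0.598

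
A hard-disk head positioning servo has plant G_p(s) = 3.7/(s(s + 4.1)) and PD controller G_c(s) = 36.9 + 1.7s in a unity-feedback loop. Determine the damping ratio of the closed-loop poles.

ζ = 0.445

Forward path: (36.9 + 1.7s)·3.7/(s(s+4.1)). The closed-loop characteristic equation is s² + (4.1 + 3.7·1.7)s + 3.7·36.9 = 0.
That is s² + 10.39s + 136.5 = 0, so ω_n = 11.68 rad/s and ζ = 10.39/(2·11.68) = 0.4446.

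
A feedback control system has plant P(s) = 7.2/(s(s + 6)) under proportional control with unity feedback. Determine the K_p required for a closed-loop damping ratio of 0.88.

K_p = 1.61

Closed-loop characteristic equation: s² + 6s + K_p·7.2 = 0.
So ω_n = √(7.2K_p) and 2ζω_n = 6, giving ζ = 6/(2√(7.2K_p)).
Setting ζ = 0.88: √(7.2K_p) = 6/(2·0.88) = 3.409, so K_p = 11.62/7.2 = 1.61.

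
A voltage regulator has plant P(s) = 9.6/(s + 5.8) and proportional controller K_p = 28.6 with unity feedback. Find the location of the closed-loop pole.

Closed-loop transfer function: T(s) = K_p·P(s)/(1 + K_p·P(s)) = 274.6/(s + 5.8 + 274.6) = 274.6/(s + 280.4).
The closed-loop pole is at s = −280.4.

s = -280.4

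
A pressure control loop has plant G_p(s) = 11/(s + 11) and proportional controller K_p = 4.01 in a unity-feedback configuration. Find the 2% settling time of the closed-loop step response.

T_s ≈ 0.0726 s

Closed-loop transfer function: T(s) = K_p·G_p(s)/(1 + K_p·G_p(s)) = 44.11/(s + 11 + 44.11) = 44.11/(s + 55.11).
Time constant τ = 1/55.11 = 0.01815 s, so the 2% settling time is about 4τ = 0.0726 s.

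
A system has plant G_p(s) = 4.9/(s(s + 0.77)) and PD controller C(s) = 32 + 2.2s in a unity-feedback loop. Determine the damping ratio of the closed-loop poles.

ζ = 0.461

Forward path: (32 + 2.2s)·4.9/(s(s+0.77)). The closed-loop characteristic equation is s² + (0.77 + 4.9·2.2)s + 4.9·32 = 0.
That is s² + 11.55s + 156.8 = 0, so ω_n = 12.52 rad/s and ζ = 11.55/(2·12.52) = 0.4612.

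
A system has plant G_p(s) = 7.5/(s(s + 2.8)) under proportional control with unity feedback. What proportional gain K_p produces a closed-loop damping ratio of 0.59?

K_p = 0.751

Closed-loop characteristic equation: s² + 2.8s + K_p·7.5 = 0.
So ω_n = √(7.5K_p) and 2ζω_n = 2.8, giving ζ = 2.8/(2√(7.5K_p)).
Setting ζ = 0.59: √(7.5K_p) = 2.8/(2·0.59) = 2.373, so K_p = 5.631/7.5 = 0.751.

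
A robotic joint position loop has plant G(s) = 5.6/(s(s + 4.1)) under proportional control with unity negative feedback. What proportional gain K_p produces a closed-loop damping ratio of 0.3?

Closed-loop characteristic equation: s² + 4.1s + K_p·5.6 = 0.
So ω_n = √(5.6K_p) and 2ζω_n = 4.1, giving ζ = 4.1/(2√(5.6K_p)).
Setting ζ = 0.3: √(5.6K_p) = 4.1/(2·0.3) = 6.833, so K_p = 46.69/5.6 = 8.34.

K_p = 8.34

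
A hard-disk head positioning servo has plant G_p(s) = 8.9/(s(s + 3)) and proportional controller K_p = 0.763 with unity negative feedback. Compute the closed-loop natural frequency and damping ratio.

1 + K_p·G_p(s) = 0 gives s² + 3s + 6.791 = 0.
So ω_n² = 6.791 ⇒ ω_n = 2.606 rad/s, and ζ = 3/(2ω_n) = 0.576.

ω_n = 2.61 rad/s, ζ = 0.576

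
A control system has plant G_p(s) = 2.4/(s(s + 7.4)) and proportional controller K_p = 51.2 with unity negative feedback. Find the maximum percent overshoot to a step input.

32.9%

Closed-loop characteristic equation: s² + 7.4s + 122.9 = 0, so ω_n = 11.09 rad/s and ζ = 7.4/(2·11.09) = 0.3338.
%OS = 100·exp(−πζ/√(1−ζ²)) = 100·exp(−π·0.3338/√0.8886) = 32.9%.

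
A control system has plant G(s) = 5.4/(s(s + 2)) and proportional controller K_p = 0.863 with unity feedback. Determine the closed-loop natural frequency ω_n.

With unity feedback the closed-loop characteristic equation is s² + 2s + 0.863·5.4 = s² + 2s + 4.66 = 0.
Matching s² + 2ζω_n s + ω_n²: ω_n = √4.66 = 2.159 rad/s and 2ζω_n = 2, so ζ = 2/(2·2.159) = 0.463.

ω_n = 2.16 rad/s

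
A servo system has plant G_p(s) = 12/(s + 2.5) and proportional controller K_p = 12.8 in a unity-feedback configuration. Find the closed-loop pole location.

s = -156.1

Closed-loop transfer function: T(s) = K_p·G_p(s)/(1 + K_p·G_p(s)) = 153.6/(s + 2.5 + 153.6) = 153.6/(s + 156.1).
The closed-loop pole is at s = −156.1.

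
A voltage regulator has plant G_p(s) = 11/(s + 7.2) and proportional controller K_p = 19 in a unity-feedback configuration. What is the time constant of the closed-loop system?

τ = 0.00463 s

Closed-loop transfer function: T(s) = K_p·G_p(s)/(1 + K_p·G_p(s)) = 209/(s + 7.2 + 209) = 209/(s + 216.2).
Time constant τ = 1/216.2 = 0.00463 s.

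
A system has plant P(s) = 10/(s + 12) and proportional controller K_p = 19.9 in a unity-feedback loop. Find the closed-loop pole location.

Closed-loop transfer function: T(s) = K_p·P(s)/(1 + K_p·P(s)) = 199/(s + 12 + 199) = 199/(s + 211).
The closed-loop pole is at s = −211.

s = -211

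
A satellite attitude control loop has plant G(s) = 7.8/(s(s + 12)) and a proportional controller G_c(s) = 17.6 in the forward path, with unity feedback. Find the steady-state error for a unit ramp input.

0.0874

The loop has one pole at the origin (type 1). Velocity error constant K_v = lim_{s→0} s·G_c(s)G(s) = 17.6·7.8/12 = 11.44.
Steady-state error to a unit ramp: e_ss = 1/K_v = 0.0874.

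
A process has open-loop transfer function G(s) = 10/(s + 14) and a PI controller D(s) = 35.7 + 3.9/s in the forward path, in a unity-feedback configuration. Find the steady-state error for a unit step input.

0

The open loop D(s)G(s) has a pole at the origin (type 1), so the static position error constant is infinite and e_ss = 1/(1+∞) = 0.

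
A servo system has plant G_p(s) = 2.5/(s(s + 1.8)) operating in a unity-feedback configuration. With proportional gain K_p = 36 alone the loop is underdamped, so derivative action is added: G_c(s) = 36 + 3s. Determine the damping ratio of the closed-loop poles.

Forward path: (36 + 3s)·2.5/(s(s+1.8)). The closed-loop characteristic equation is s² + (1.8 + 2.5·3)s + 2.5·36 = 0.
That is s² + 9.3s + 90 = 0, so ω_n = 9.487 rad/s and ζ = 9.3/(2·9.487) = 0.4902.

ζ = 0.49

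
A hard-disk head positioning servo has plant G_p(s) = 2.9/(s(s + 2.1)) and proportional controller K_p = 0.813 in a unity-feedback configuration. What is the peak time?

Closed-loop characteristic equation: s² + 2.1s + 2.358 = 0, so ω_n = 1.535 rad/s and ζ = 2.1/(2·1.535) = 0.6838.
Damped frequency ω_d = ω_n√(1−ζ²) = 1.12 rad/s, so peak time T_p = π/ω_d = 2.8 s.

T_p = 2.8 s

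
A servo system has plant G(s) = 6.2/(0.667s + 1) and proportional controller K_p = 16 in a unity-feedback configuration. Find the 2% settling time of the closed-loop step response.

Closed loop: T(s) = K_p·G/(1+K_p·G) = 99.2/(0.667s + 1 + 99.2), with pole at s = −(1 + 99.2)/0.667 = −150.2.
τ = 1/150.2 = 0.006657 s, so 2% settling time ≈ 4τ = 0.0266 s.

T_s ≈ 0.0266 s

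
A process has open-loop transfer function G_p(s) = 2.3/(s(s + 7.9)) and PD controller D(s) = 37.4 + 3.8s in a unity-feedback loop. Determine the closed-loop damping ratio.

Forward path: (37.4 + 3.8s)·2.3/(s(s+7.9)). The closed-loop characteristic equation is s² + (7.9 + 2.3·3.8)s + 2.3·37.4 = 0.
That is s² + 16.64s + 86.02 = 0, so ω_n = 9.275 rad/s and ζ = 16.64/(2·9.275) = 0.8971.

ζ = 0.897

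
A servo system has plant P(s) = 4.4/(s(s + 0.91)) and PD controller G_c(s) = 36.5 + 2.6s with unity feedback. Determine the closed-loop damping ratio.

Forward path: (36.5 + 2.6s)·4.4/(s(s+0.91)). The closed-loop characteristic equation is s² + (0.91 + 4.4·2.6)s + 4.4·36.5 = 0.
That is s² + 12.35s + 160.6 = 0, so ω_n = 12.67 rad/s and ζ = 12.35/(2·12.67) = 0.4873.

ζ = 0.487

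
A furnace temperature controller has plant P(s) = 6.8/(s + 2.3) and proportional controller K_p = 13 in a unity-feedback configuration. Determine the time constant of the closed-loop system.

Closed-loop transfer function: T(s) = K_p·P(s)/(1 + K_p·P(s)) = 88.4/(s + 2.3 + 88.4) = 88.4/(s + 90.7).
Time constant τ = 1/90.7 = 0.011 s.

τ = 0.011 s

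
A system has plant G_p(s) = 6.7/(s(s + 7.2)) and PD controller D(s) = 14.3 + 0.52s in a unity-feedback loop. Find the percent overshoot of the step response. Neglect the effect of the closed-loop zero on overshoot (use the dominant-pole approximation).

12.9%

Forward path: (14.3 + 0.52s)·6.7/(s(s+7.2)). The closed-loop characteristic equation is s² + (7.2 + 6.7·0.52)s + 6.7·14.3 = 0.
That is s² + 10.68s + 95.81 = 0, so ω_n = 9.788 rad/s and ζ = 10.68/(2·9.788) = 0.5458.
%OS = 100·exp(−πζ/√(1−ζ²)) = 12.9%.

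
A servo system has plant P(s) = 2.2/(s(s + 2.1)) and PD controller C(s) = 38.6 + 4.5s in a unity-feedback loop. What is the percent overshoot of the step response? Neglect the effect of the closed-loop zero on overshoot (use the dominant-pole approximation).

Forward path: (38.6 + 4.5s)·2.2/(s(s+2.1)). The closed-loop characteristic equation is s² + (2.1 + 2.2·4.5)s + 2.2·38.6 = 0.
That is s² + 12s + 84.92 = 0, so ω_n = 9.215 rad/s and ζ = 12/(2·9.215) = 0.6511.
%OS = 100·exp(−πζ/√(1−ζ²)) = 6.75%.

6.75%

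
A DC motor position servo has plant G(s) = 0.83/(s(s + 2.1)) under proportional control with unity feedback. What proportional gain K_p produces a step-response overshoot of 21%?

From %OS = 100·exp(−πζ/√(1−ζ²)) = 21%, ζ = −ln(0.21)/√(π²+ln²(0.21)) = 0.4449.
Characteristic equation s² + 2.1s + 0.83K_p = 0 gives ζ = 2.1/(2√(0.83K_p)).
Setting ζ = 0.4449: √(0.83K_p) = 2.1/(2·0.4449) = 2.36, so K_p = 5.57/0.83 = 6.71.

K_p = 6.71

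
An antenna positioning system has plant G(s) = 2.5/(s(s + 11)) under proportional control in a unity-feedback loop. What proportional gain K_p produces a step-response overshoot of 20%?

K_p = 58.2

From %OS = 100·exp(−πζ/√(1−ζ²)) = 20%, ζ = −ln(0.2)/√(π²+ln²(0.2)) = 0.4559.
Characteristic equation s² + 11s + 2.5K_p = 0 gives ζ = 11/(2√(2.5K_p)).
Setting ζ = 0.4559: √(2.5K_p) = 11/(2·0.4559) = 12.06, so K_p = 145.5/2.5 = 58.2.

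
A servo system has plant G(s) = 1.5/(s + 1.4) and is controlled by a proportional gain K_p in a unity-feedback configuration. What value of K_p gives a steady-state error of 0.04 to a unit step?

Steady-state error for a unit step on this type-0 loop is 1/(1 + K_p·G(0)).
G(0) = 1.071. Require 1/(1 + K_p·1.071) = 0.04, so 1 + 1.071·K_p = 25.
K_p = (25 − 1)/1.071 = 22.4.

K_p = 22.4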